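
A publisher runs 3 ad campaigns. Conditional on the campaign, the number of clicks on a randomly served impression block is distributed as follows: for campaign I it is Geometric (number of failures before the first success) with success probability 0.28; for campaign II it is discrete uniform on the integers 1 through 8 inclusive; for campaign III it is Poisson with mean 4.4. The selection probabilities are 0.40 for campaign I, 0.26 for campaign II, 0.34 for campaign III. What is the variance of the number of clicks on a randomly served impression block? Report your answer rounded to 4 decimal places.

Per component, I: μ=2.57143, E[X²]=15.7959; II: μ=4.5, E[X²]=25.5; III: μ=4.4, E[X²]=23.76.
E[X] = 0.4·2.57143 + 0.26·4.5 + 0.34·4.4 = 3.69457.
E[X²] = 0.4·15.7959 + 0.26·25.5 + 0.34·23.76 = 21.0268.
Var(X) = E[X²] − (E[X])² = 21.0268 − 13.6499 = 7.37691.

7.3769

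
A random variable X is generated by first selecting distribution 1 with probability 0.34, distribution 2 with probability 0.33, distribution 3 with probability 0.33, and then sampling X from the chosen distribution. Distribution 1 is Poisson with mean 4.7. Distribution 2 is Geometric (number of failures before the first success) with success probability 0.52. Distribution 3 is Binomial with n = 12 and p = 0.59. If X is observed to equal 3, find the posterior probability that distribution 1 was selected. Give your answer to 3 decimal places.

0.692

Likelihoods P(X=3 | ·): 1: 0.157383; 2: 0.0575078; 3: 0.0147922.
Posterior ∝ prior × likelihood. Numerator for 1: 0.34·0.157383 = 0.0535103.
Normalizing constant: 0.34·0.157383 + 0.33·0.0575078 + 0.33·0.0147922 = 0.0773693.
P(1 | observation) = 0.0535103 / 0.0773693 = 0.691622.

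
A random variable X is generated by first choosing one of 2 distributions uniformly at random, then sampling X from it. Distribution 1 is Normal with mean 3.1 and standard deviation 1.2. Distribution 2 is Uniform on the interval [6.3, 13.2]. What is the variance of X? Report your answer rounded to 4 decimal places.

Per component, 1: μ=3.1, E[X²]=11.05; 2: μ=9.75, E[X²]=99.03.
E[X] = 0.5·3.1 + 0.5·9.75 = 6.425.
E[X²] = 0.5·11.05 + 0.5·99.03 = 55.04.
Var(X) = E[X²] − (E[X])² = 55.04 − 41.2806 = 13.7594.

13.7594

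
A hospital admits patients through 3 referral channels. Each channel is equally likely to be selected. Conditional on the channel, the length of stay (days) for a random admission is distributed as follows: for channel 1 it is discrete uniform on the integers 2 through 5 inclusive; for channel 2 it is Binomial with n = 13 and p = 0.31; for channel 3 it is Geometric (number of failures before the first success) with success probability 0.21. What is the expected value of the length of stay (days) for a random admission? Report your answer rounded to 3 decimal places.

3.764

Component means — 1: 3.5; 2: 4.03; 3: 3.7619.
E[X] = 0.333333·3.5 + 0.333333·4.03 + 0.333333·3.7619 = 3.76397.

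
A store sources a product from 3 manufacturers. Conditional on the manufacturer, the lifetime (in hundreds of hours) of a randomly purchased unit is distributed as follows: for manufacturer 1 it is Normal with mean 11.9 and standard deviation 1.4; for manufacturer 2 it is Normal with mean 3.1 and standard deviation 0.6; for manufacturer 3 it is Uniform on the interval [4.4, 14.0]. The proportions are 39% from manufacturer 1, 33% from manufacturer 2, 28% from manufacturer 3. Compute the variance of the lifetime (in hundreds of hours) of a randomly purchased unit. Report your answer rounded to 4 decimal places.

Per component, 1: μ=11.9, E[X²]=143.57; 2: μ=3.1, E[X²]=9.97; 3: μ=9.2, E[X²]=92.32.
E[X] = 0.39·11.9 + 0.33·3.1 + 0.28·9.2 = 8.24.
E[X²] = 0.39·143.57 + 0.33·9.97 + 0.28·92.32 = 85.132.
Var(X) = E[X²] − (E[X])² = 85.132 − 67.8976 = 17.2344.

17.2344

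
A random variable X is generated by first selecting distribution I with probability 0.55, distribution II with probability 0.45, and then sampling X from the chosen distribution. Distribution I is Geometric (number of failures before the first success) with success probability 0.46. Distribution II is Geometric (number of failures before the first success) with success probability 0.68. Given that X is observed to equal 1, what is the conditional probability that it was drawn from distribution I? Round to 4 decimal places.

Likelihoods P(X=1 | ·): I: 0.2484; II: 0.2176.
Posterior ∝ prior × likelihood. Numerator for I: 0.55·0.2484 = 0.13662.
Normalizing constant: 0.55·0.2484 + 0.45·0.2176 = 0.23454.
P(I | observation) = 0.13662 / 0.23454 = 0.582502.

0.5825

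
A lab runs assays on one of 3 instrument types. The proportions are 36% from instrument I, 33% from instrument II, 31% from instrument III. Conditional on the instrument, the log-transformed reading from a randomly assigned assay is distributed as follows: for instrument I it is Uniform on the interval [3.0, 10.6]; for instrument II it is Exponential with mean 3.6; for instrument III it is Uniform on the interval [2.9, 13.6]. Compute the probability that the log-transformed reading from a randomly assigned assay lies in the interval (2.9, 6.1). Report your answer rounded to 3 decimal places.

0.326

Conditional on each instrument, P(2.9 < X < 6.1): I: 0.407895; II: 0.263138; III: 0.299065.
By total probability, P(2.9 < X < 6.1) = 0.36·0.407895 + 0.33·0.263138 + 0.31·0.299065 = 0.326388.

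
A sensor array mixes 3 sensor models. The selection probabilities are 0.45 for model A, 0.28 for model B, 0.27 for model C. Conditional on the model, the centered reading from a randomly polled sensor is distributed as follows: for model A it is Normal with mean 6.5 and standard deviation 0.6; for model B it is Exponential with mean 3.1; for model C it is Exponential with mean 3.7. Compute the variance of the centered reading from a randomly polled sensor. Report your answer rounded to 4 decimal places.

Per component, A: μ=6.5, E[X²]=42.61; B: μ=3.1, E[X²]=19.22; C: μ=3.7, E[X²]=27.38.
E[X] = 0.45·6.5 + 0.28·3.1 + 0.27·3.7 = 4.792.
E[X²] = 0.45·42.61 + 0.28·19.22 + 0.27·27.38 = 31.9487.
Var(X) = E[X²] − (E[X])² = 31.9487 − 22.9633 = 8.98544.

8.9854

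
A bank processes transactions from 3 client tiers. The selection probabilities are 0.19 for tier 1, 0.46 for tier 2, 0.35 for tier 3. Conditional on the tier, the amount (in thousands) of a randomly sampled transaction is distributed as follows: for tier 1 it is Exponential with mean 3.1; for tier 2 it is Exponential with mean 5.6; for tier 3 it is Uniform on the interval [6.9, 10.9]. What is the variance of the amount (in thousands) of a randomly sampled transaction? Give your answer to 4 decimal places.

21.2548

Per component, 1: μ=3.1, E[X²]=19.22; 2: μ=5.6, E[X²]=62.72; 3: μ=8.9, E[X²]=80.5433.
E[X] = 0.19·3.1 + 0.46·5.6 + 0.35·8.9 = 6.28.
E[X²] = 0.19·19.22 + 0.46·62.72 + 0.35·80.5433 = 60.6932.
Var(X) = E[X²] − (E[X])² = 60.6932 − 39.4384 = 21.2548.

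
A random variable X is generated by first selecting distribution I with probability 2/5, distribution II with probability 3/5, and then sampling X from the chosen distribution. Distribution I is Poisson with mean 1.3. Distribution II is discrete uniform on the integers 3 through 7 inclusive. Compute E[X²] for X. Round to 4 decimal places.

17.3960

For each component E[X²] = Var + (mean)², giving I: 2.99; II: 27.
Overall E[X²] = 0.4·2.99 + 0.6·27 = 17.396.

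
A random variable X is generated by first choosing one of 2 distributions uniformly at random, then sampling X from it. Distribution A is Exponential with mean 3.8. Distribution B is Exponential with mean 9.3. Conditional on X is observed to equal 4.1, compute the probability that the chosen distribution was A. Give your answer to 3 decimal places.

0.564

Likelihoods f(4.1 | ·): A: 0.0894614; B: 0.0691917.
Posterior ∝ prior × likelihood. Numerator for A: 0.5·0.0894614 = 0.0447307.
Normalizing constant: 0.5·0.0894614 + 0.5·0.0691917 = 0.0793265.
P(A | observation) = 0.0447307 / 0.0793265 = 0.563881.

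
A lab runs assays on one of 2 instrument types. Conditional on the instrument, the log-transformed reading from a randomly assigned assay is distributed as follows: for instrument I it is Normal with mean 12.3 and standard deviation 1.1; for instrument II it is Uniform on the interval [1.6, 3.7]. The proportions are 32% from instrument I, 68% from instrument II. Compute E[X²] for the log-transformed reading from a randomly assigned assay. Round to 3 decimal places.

53.825

For each component E[X²] = Var + (mean)², giving I: 152.5; II: 7.39.
Overall E[X²] = 0.32·152.5 + 0.68·7.39 = 53.8252.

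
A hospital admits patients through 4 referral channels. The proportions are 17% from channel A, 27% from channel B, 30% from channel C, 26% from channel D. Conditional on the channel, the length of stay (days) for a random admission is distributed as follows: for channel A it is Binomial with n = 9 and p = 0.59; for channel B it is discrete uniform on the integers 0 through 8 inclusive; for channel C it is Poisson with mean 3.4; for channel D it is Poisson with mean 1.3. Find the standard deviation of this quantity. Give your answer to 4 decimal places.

Per component, A: μ=5.31, E[X²]=30.3732; B: μ=4, E[X²]=22.6667; C: μ=3.4, E[X²]=14.96; D: μ=1.3, E[X²]=2.99.
E[X] = 0.17·5.31 + 0.27·4 + 0.3·3.4 + 0.26·1.3 = 3.3407.
E[X²] = 0.17·30.3732 + 0.27·22.6667 + 0.3·14.96 + 0.26·2.99 = 16.5488.
Var(X) = E[X²] − (E[X])² = 16.5488 − 11.1603 = 5.38857.
SD(X) = √5.38857 = 2.32133.

2.3213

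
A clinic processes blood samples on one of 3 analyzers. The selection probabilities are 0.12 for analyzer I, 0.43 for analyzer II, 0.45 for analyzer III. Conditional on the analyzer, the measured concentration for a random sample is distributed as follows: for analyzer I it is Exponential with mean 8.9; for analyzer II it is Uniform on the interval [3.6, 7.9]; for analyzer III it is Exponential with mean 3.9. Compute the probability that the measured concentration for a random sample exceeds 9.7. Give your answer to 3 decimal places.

Conditional on each analyzer, P(X > 9.7): I: 0.336254; II: 0; III: 0.0831441.
By total probability, P(X > 9.7) = 0.12·0.336254 + 0.43·0 + 0.45·0.0831441 = 0.0777654.

0.078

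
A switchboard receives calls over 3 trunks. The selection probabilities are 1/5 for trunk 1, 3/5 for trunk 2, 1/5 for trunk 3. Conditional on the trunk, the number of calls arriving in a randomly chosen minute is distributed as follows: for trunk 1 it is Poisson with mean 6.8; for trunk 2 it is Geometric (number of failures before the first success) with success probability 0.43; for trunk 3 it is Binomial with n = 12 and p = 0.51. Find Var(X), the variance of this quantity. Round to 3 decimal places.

10.183

Per component, 1: μ=6.8, E[X²]=53.04; 2: μ=1.32558, E[X²]=4.83991; 3: μ=6.12, E[X²]=40.4532.
E[X] = 0.2·6.8 + 0.6·1.32558 + 0.2·6.12 = 3.37935.
E[X²] = 0.2·53.04 + 0.6·4.83991 + 0.2·40.4532 = 21.6026.
Var(X) = E[X²] − (E[X])² = 21.6026 − 11.42 = 10.1826.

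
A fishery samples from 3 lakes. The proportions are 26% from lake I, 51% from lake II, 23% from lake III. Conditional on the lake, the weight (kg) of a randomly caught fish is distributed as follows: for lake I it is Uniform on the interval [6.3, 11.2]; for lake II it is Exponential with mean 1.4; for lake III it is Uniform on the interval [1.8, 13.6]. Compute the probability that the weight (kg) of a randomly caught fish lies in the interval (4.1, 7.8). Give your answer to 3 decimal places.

0.177

Conditional on each lake, P(4.1 < X < 7.8): I: 0.306122; II: 0.0496683; III: 0.313559.
By total probability, P(4.1 < X < 7.8) = 0.26·0.306122 + 0.51·0.0496683 + 0.23·0.313559 = 0.177041.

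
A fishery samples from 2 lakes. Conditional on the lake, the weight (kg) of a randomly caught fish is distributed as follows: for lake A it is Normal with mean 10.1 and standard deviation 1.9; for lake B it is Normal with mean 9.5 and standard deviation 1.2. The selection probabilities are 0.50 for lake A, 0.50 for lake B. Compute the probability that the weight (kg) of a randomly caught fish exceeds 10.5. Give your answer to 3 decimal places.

Conditional on each lake, P(X > 10.5): A: 0.416628; B: 0.202328.
By total probability, P(X > 10.5) = 0.5·0.416628 + 0.5·0.202328 = 0.309478.

0.309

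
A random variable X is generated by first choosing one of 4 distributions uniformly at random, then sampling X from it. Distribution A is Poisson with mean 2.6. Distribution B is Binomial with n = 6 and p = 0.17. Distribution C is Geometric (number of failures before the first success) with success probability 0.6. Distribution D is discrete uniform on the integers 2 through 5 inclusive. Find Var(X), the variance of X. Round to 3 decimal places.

Per component, A: μ=2.6, E[X²]=9.36; B: μ=1.02, E[X²]=1.887; C: μ=0.666667, E[X²]=1.55556; D: μ=3.5, E[X²]=13.5.
E[X] = 0.25·2.6 + 0.25·1.02 + 0.25·0.666667 + 0.25·3.5 = 1.94667.
E[X²] = 0.25·9.36 + 0.25·1.887 + 0.25·1.55556 + 0.25·13.5 = 6.57564.
Var(X) = E[X²] − (E[X])² = 6.57564 − 3.78951 = 2.78613.

2.786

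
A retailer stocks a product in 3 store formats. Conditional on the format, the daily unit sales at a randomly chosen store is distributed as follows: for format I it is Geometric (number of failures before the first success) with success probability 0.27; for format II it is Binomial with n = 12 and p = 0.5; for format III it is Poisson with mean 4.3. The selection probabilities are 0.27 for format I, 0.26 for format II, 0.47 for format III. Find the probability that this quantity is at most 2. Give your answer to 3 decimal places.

Conditional on each format, P(X ≤ 2): I: 0.610983; II: 0.0192871; III: 0.197355.
By total probability, P(X ≤ 2) = 0.27·0.610983 + 0.26·0.0192871 + 0.47·0.197355 = 0.262737.

0.263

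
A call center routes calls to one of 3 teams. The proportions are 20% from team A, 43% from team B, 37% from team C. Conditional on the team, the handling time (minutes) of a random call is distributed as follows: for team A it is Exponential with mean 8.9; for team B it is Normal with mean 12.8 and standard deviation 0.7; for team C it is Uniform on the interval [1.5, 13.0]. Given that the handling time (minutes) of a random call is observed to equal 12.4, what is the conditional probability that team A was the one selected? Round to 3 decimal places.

0.023

Likelihoods f(12.4 | ·): A: 0.0278949; B: 0.484068; C: 0.0869565.
Posterior ∝ prior × likelihood. Numerator for A: 0.2·0.0278949 = 0.00557899.
Normalizing constant: 0.2·0.0278949 + 0.43·0.484068 + 0.37·0.0869565 = 0.245902.
P(A | observation) = 0.00557899 / 0.245902 = 0.0226878.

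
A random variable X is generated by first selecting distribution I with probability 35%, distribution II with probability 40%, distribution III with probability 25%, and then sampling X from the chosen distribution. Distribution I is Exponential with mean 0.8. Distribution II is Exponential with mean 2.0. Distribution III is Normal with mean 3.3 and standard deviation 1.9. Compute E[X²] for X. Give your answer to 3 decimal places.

7.273

For each component E[X²] = Var + (mean)², giving I: 1.28; II: 8; III: 14.5.
Overall E[X²] = 0.35·1.28 + 0.4·8 + 0.25·14.5 = 7.273.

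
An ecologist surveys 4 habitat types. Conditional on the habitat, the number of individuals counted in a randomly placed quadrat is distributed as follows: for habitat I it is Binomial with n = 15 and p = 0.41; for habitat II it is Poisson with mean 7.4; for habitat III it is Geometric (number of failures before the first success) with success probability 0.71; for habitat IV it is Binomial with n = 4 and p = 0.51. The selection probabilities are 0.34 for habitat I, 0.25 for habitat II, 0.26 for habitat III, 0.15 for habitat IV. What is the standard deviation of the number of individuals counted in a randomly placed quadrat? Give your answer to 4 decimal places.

3.4132

Per component, I: μ=6.15, E[X²]=41.451; II: μ=7.4, E[X²]=62.16; III: μ=0.408451, E[X²]=0.742115; IV: μ=2.04, E[X²]=5.1612.
E[X] = 0.34·6.15 + 0.25·7.4 + 0.26·0.408451 + 0.15·2.04 = 4.3532.
E[X²] = 0.34·41.451 + 0.25·62.16 + 0.26·0.742115 + 0.15·5.1612 = 30.6005.
Var(X) = E[X²] − (E[X])² = 30.6005 − 18.9503 = 11.6501.
SD(X) = √11.6501 = 3.41323.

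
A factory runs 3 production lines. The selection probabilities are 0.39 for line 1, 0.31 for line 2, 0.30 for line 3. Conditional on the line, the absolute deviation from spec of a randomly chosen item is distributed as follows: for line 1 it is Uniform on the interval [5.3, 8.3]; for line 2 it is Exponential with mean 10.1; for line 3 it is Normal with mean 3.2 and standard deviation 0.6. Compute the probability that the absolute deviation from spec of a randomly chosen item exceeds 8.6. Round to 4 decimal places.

0.1323

Conditional on each line, P(X > 8.6): 1: 0; 2: 0.426781; 3: 0.
By total probability, P(X > 8.6) = 0.39·0 + 0.31·0.426781 + 0.3·0 = 0.132302.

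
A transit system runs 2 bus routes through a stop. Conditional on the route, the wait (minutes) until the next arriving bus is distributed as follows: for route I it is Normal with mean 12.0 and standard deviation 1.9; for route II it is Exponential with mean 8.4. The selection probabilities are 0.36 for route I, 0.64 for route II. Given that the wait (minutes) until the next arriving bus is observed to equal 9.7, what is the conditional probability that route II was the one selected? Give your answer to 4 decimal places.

Likelihoods f(9.7 | ·): I: 0.100915; II: 0.0375158.
Posterior ∝ prior × likelihood. Numerator for II: 0.64·0.0375158 = 0.0240101.
Normalizing constant: 0.36·0.100915 + 0.64·0.0375158 = 0.0603394.
P(II | observation) = 0.0240101 / 0.0603394 = 0.397917.

0.3979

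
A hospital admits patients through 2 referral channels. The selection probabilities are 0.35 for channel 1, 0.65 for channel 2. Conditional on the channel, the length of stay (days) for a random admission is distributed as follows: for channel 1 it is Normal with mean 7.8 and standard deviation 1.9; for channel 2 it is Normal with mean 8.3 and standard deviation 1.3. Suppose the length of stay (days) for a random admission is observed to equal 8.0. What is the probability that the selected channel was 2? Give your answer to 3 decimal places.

0.727

Likelihoods f(8.0 | ·): 1: 0.20881; 2: 0.298815.
Posterior ∝ prior × likelihood. Numerator for 2: 0.65·0.298815 = 0.19423.
Normalizing constant: 0.35·0.20881 + 0.65·0.298815 = 0.267313.
P(2 | observation) = 0.19423 / 0.267313 = 0.7266.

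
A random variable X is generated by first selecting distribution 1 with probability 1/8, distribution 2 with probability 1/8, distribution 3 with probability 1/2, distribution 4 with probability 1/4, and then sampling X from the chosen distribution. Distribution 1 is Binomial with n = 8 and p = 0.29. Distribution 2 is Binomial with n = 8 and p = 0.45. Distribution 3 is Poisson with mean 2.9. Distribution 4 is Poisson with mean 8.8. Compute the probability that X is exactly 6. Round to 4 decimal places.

0.0569

Conditional on each component, P(X = 6): 1: 0.00839581; 2: 0.0703329; 3: 0.0454571; 4: 0.0972237.
By total probability, P(X = 6) = 0.125·0.00839581 + 0.125·0.0703329 + 0.5·0.0454571 + 0.25·0.0972237 = 0.0568755.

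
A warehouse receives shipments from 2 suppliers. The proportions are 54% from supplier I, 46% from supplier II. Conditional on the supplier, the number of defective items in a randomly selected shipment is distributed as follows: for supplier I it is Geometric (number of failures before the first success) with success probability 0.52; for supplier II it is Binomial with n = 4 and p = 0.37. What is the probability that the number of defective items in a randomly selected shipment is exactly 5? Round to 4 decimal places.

0.0072

Conditional on each supplier, P(X = 5): I: 0.0132498; II: 0.
By total probability, P(X = 5) = 0.54·0.0132498 + 0.46·0 = 0.0071549.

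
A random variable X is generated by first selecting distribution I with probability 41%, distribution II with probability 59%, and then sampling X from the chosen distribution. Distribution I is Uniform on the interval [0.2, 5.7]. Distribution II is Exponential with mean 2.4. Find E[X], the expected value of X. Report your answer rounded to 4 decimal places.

2.6255

Component means — I: 2.95; II: 2.4.
E[X] = 0.41·2.95 + 0.59·2.4 = 2.6255.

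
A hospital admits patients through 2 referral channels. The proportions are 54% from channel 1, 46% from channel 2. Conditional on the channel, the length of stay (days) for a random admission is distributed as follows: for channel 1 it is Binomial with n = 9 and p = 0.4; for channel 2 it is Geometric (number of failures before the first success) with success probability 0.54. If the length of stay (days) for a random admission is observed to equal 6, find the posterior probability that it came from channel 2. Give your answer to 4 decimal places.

Likelihoods P(X=6 | ·): 1: 0.0743178; 2: 0.00511612.
Posterior ∝ prior × likelihood. Numerator for 2: 0.46·0.00511612 = 0.00235342.
Normalizing constant: 0.54·0.0743178 + 0.46·0.00511612 = 0.042485.
P(2 | observation) = 0.00235342 / 0.042485 = 0.055394.

0.0554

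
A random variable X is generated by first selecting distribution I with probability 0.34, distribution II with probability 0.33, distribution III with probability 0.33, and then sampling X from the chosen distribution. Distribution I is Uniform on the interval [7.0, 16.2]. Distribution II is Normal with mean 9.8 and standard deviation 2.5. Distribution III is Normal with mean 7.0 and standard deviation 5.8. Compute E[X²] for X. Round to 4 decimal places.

109.1754

For each component E[X²] = Var + (mean)², giving I: 141.613; II: 102.29; III: 82.64.
Overall E[X²] = 0.34·141.613 + 0.33·102.29 + 0.33·82.64 = 109.175.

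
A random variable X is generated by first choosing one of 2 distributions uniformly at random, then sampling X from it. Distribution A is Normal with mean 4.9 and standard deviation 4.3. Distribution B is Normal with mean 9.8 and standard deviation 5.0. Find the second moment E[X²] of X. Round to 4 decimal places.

For each component E[X²] = Var + (mean)², giving A: 42.5; B: 121.04.
Overall E[X²] = 0.5·42.5 + 0.5·121.04 = 81.77.

81.7700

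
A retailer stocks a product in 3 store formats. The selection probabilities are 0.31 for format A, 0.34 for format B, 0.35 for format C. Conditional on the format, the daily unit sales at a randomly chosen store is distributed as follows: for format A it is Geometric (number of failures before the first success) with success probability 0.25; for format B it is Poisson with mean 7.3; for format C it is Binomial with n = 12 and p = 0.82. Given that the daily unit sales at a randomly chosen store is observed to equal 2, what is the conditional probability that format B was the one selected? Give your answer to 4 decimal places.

0.1231

Likelihoods P(X=2 | ·): A: 0.140625; B: 0.0179997; C: 1.58452e-06.
Posterior ∝ prior × likelihood. Numerator for B: 0.34·0.0179997 = 0.00611991.
Normalizing constant: 0.31·0.140625 + 0.34·0.0179997 + 0.35·1.58452e-06 = 0.0497142.
P(B | observation) = 0.00611991 / 0.0497142 = 0.123102.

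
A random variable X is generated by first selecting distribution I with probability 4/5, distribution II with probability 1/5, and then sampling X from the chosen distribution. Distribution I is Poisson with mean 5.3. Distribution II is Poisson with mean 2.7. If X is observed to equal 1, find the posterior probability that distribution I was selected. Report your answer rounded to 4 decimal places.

0.3684

Likelihoods P(X=1 | ·): I: 0.0264554; II: 0.181455.
Posterior ∝ prior × likelihood. Numerator for I: 0.8·0.0264554 = 0.0211644.
Normalizing constant: 0.8·0.0264554 + 0.2·0.181455 = 0.0574553.
P(I | observation) = 0.0211644 / 0.0574553 = 0.368362.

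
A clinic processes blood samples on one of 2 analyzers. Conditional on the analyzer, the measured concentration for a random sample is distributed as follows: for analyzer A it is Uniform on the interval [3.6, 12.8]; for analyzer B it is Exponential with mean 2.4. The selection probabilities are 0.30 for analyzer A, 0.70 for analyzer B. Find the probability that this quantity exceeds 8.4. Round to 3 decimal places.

Conditional on each analyzer, P(X > 8.4): A: 0.478261; B: 0.0301974.
By total probability, P(X > 8.4) = 0.3·0.478261 + 0.7·0.0301974 = 0.164616.

0.165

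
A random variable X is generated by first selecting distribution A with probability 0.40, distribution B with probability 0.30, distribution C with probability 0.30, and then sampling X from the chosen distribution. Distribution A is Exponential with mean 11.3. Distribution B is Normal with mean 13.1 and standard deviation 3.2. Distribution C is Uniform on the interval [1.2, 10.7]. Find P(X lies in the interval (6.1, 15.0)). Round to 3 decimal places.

Conditional on each component, P(6.1 < X < 15.0): A: 0.317695; B: 0.709307; C: 0.484211.
By total probability, P(6.1 < X < 15.0) = 0.4·0.317695 + 0.3·0.709307 + 0.3·0.484211 = 0.485133.

0.485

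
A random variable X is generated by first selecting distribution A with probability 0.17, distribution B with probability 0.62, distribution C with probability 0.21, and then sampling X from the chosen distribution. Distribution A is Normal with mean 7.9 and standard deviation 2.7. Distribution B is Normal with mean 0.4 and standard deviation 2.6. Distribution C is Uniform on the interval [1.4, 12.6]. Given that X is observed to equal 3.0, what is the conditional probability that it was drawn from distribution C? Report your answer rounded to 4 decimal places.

Likelihoods f(3.0 | ·): A: 0.0284682; B: 0.0930657; C: 0.0892857.
Posterior ∝ prior × likelihood. Numerator for C: 0.21·0.0892857 = 0.01875.
Normalizing constant: 0.17·0.0284682 + 0.62·0.0930657 + 0.21·0.0892857 = 0.0812903.
P(C | observation) = 0.01875 / 0.0812903 = 0.230655.

0.2307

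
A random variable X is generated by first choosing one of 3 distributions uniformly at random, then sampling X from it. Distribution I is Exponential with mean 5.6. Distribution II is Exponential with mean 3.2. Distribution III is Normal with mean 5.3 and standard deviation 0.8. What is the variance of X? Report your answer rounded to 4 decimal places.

15.2200

Per component, I: μ=5.6, E[X²]=62.72; II: μ=3.2, E[X²]=20.48; III: μ=5.3, E[X²]=28.73.
E[X] = 0.333333·5.6 + 0.333333·3.2 + 0.333333·5.3 = 4.7.
E[X²] = 0.333333·62.72 + 0.333333·20.48 + 0.333333·28.73 = 37.31.
Var(X) = E[X²] − (E[X])² = 37.31 − 22.09 = 15.22.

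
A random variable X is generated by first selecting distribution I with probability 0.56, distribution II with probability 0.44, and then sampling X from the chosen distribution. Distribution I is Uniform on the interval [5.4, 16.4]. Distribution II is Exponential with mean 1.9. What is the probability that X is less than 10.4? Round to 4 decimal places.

0.6927

Conditional on each component, P(X < 10.4): I: 0.454545; II: 0.995804.
By total probability, P(X < 10.4) = 0.56·0.454545 + 0.44·0.995804 = 0.692699.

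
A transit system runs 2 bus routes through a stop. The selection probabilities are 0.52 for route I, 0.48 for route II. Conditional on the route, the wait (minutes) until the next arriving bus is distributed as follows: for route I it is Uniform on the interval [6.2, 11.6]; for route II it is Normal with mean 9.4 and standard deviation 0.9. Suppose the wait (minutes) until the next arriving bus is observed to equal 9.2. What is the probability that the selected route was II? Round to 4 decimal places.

Likelihoods f(9.2 | ·): I: 0.185185; II: 0.432458.
Posterior ∝ prior × likelihood. Numerator for II: 0.48·0.432458 = 0.20758.
Normalizing constant: 0.52·0.185185 + 0.48·0.432458 = 0.303876.
P(II | observation) = 0.20758 / 0.303876 = 0.683107.

0.6831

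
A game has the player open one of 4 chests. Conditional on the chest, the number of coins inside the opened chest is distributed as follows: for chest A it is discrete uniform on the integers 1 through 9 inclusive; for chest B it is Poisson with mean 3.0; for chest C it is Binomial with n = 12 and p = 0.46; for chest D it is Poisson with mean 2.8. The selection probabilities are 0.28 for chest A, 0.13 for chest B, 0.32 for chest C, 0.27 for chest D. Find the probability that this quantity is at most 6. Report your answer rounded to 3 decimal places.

Conditional on each chest, P(X ≤ 6): A: 0.666667; B: 0.966491; C: 0.715666; D: 0.975589.
By total probability, P(X ≤ 6) = 0.28·0.666667 + 0.13·0.966491 + 0.32·0.715666 + 0.27·0.975589 = 0.804733.

0.805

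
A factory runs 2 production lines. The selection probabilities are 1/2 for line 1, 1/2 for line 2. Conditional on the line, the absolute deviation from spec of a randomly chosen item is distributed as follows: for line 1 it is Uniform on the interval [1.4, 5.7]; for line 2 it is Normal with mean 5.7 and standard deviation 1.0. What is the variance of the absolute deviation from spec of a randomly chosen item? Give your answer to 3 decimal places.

2.426

Per component, 1: μ=3.55, E[X²]=14.1433; 2: μ=5.7, E[X²]=33.49.
E[X] = 0.5·3.55 + 0.5·5.7 = 4.625.
E[X²] = 0.5·14.1433 + 0.5·33.49 = 23.8167.
Var(X) = E[X²] − (E[X])² = 23.8167 − 21.3906 = 2.42604.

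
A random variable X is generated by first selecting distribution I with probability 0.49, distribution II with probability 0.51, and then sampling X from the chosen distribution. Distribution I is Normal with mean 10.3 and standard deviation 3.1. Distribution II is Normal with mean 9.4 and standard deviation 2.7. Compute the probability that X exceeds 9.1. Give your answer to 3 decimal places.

0.596

Conditional on each component, P(X > 9.1): I: 0.650658; II: 0.544236.
By total probability, P(X > 9.1) = 0.49·0.650658 + 0.51·0.544236 = 0.596383.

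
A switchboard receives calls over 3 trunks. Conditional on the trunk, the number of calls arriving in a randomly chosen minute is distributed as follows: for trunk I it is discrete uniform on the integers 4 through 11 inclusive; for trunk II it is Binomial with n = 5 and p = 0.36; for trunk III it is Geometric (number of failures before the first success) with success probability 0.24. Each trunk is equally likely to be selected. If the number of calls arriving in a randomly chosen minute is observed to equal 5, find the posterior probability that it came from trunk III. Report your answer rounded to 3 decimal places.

0.317

Likelihoods P(X=5 | ·): I: 0.125; II: 0.00604662; III: 0.0608526.
Posterior ∝ prior × likelihood. Numerator for III: 0.333333·0.0608526 = 0.0202842.
Normalizing constant: 0.333333·0.125 + 0.333333·0.00604662 + 0.333333·0.0608526 = 0.0639664.
P(III | observation) = 0.0202842 / 0.0639664 = 0.317107.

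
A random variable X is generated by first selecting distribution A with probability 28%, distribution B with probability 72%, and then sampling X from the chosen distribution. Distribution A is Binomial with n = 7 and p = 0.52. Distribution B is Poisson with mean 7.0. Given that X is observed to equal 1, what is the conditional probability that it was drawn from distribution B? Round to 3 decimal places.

Likelihoods P(X=1 | ·): A: 0.0445193; B: 0.00638317.
Posterior ∝ prior × likelihood. Numerator for B: 0.72·0.00638317 = 0.00459589.
Normalizing constant: 0.28·0.0445193 + 0.72·0.00638317 = 0.0170613.
P(B | observation) = 0.00459589 / 0.0170613 = 0.269375.

0.269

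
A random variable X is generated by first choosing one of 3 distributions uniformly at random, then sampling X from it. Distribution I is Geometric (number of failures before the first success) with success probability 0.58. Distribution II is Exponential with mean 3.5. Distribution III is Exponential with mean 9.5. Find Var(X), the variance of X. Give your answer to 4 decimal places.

47.9963

Per component, I: μ=0.724138, E[X²]=1.77289; II: μ=3.5, E[X²]=24.5; III: μ=9.5, E[X²]=180.5.
E[X] = 0.333333·0.724138 + 0.333333·3.5 + 0.333333·9.5 = 4.57471.
E[X²] = 0.333333·1.77289 + 0.333333·24.5 + 0.333333·180.5 = 68.9243.
Var(X) = E[X²] − (E[X])² = 68.9243 − 20.928 = 47.9963.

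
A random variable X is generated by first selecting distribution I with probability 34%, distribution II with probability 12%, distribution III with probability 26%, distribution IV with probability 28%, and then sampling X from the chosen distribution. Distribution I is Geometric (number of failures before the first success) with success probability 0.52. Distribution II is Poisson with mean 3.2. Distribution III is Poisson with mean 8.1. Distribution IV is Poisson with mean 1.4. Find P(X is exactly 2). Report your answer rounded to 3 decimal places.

Conditional on each component, P(X = 2): I: 0.119808; II: 0.208702; III: 0.0099576; IV: 0.241665.
By total probability, P(X = 2) = 0.34·0.119808 + 0.12·0.208702 + 0.26·0.0099576 + 0.28·0.241665 = 0.136034.

0.136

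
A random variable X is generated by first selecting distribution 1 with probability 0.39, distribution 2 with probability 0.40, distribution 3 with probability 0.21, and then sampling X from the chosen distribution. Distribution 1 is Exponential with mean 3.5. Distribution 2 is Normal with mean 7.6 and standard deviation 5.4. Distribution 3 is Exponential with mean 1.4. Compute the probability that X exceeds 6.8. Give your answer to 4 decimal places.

0.2811

Conditional on each component, P(X > 6.8): 1: 0.143294; 2: 0.558887; 3: 0.00777266.
By total probability, P(X > 6.8) = 0.39·0.143294 + 0.4·0.558887 + 0.21·0.00777266 = 0.281072.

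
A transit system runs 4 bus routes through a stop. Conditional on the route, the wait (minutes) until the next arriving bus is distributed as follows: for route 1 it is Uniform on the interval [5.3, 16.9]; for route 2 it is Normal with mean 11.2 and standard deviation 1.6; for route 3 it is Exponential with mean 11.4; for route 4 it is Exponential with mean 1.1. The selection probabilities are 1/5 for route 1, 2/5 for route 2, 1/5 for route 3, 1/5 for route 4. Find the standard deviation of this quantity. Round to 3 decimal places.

Per component, 1: μ=11.1, E[X²]=134.423; 2: μ=11.2, E[X²]=128; 3: μ=11.4, E[X²]=259.92; 4: μ=1.1, E[X²]=2.42.
E[X] = 0.2·11.1 + 0.4·11.2 + 0.2·11.4 + 0.2·1.1 = 9.2.
E[X²] = 0.2·134.423 + 0.4·128 + 0.2·259.92 + 0.2·2.42 = 130.553.
Var(X) = E[X²] − (E[X])² = 130.553 − 84.64 = 45.9127.
SD(X) = √45.9127 = 6.77589.

6.776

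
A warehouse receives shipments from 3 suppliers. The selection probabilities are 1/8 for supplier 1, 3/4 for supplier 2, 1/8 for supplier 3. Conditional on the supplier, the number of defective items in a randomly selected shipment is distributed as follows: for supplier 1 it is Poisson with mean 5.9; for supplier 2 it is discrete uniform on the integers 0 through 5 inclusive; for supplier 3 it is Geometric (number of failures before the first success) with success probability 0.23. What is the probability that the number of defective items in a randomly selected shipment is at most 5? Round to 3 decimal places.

0.907

Conditional on each supplier, P(X ≤ 5): 1: 0.461873; 2: 1; 3: 0.791578.
By total probability, P(X ≤ 5) = 0.125·0.461873 + 0.75·1 + 0.125·0.791578 = 0.906681.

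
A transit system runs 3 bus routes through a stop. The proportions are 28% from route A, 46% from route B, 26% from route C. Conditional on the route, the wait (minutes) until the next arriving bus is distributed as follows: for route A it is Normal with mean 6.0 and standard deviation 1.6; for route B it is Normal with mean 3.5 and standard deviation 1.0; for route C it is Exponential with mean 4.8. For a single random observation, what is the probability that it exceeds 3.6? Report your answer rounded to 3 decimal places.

Conditional on each route, P(X > 3.6): A: 0.933193; B: 0.460172; C: 0.472367.
By total probability, P(X > 3.6) = 0.28·0.933193 + 0.46·0.460172 + 0.26·0.472367 = 0.595788.

0.596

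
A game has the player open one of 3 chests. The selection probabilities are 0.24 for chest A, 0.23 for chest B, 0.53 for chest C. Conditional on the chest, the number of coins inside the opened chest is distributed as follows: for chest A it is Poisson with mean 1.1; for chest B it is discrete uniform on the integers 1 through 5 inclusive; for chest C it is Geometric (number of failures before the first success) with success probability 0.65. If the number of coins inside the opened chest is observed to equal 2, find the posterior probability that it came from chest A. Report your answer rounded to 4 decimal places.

Likelihoods P(X=2 | ·): A: 0.201387; B: 0.2; C: 0.079625.
Posterior ∝ prior × likelihood. Numerator for A: 0.24·0.201387 = 0.0483329.
Normalizing constant: 0.24·0.201387 + 0.23·0.2 + 0.53·0.079625 = 0.136534.
P(A | observation) = 0.0483329 / 0.136534 = 0.353999.

0.3540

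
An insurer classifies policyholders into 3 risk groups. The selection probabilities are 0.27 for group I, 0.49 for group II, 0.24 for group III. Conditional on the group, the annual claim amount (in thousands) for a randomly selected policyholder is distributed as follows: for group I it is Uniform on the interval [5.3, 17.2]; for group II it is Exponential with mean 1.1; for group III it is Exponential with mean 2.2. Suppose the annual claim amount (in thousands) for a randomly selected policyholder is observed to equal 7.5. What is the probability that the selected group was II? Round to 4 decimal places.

Likelihoods f(7.5 | ·): I: 0.0840336; II: 0.00099428; III: 0.0150324.
Posterior ∝ prior × likelihood. Numerator for II: 0.49·0.00099428 = 0.000487197.
Normalizing constant: 0.27·0.0840336 + 0.49·0.00099428 + 0.24·0.0150324 = 0.026784.
P(II | observation) = 0.000487197 / 0.026784 = 0.0181898.

0.0182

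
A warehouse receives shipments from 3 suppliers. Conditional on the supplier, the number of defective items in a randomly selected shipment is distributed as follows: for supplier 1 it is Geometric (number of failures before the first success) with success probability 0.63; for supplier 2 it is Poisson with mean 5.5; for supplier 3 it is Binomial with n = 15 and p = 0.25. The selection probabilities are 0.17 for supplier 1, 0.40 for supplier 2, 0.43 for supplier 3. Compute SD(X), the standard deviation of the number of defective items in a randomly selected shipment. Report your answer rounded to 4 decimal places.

2.5430

Per component, 1: μ=0.587302, E[X²]=1.27715; 2: μ=5.5, E[X²]=35.75; 3: μ=3.75, E[X²]=16.875.
E[X] = 0.17·0.587302 + 0.4·5.5 + 0.43·3.75 = 3.91234.
E[X²] = 0.17·1.27715 + 0.4·35.75 + 0.43·16.875 = 21.7734.
Var(X) = E[X²] − (E[X])² = 21.7734 − 15.3064 = 6.46695.
SD(X) = √6.46695 = 2.54302.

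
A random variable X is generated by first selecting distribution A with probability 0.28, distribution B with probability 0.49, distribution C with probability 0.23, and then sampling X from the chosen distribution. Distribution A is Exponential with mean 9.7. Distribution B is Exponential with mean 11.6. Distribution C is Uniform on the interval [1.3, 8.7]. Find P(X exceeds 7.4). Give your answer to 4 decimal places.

Conditional on each component, P(X > 7.4): A: 0.466318; B: 0.528385; C: 0.175676.
By total probability, P(X > 7.4) = 0.28·0.466318 + 0.49·0.528385 + 0.23·0.175676 = 0.429883.

0.4299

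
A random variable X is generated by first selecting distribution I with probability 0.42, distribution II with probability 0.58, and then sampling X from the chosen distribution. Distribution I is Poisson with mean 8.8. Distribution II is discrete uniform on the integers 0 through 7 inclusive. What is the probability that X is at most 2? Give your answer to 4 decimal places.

0.2206

Conditional on each component, P(X ≤ 2): I: 0.00731357; II: 0.375.
By total probability, P(X ≤ 2) = 0.42·0.00731357 + 0.58·0.375 = 0.220572.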